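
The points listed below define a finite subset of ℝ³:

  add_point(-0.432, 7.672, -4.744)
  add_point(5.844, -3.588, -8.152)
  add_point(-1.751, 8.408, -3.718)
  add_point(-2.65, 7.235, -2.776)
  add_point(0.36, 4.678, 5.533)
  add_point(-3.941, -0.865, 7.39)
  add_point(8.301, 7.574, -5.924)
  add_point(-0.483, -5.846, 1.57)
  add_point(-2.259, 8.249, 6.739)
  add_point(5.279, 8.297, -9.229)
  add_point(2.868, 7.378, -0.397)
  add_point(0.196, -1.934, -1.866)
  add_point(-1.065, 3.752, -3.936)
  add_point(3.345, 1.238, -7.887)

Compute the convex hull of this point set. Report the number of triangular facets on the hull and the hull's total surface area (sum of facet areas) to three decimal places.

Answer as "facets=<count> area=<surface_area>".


facets=18 area=576.738

Hull vertices (11/14): indices [1, 2, 3, 4, 5, 6, 7, 8, 9, 12, 13].

Triangle areas on the boundary:
  f1: (p3, p7, p5) → 53.6443
  f2: (p3, p8, p5) → 44.4495
  f3: (p3, p8, p2) → 7.5269
  f4: (p1, p7, p6) → 68.1368
  f5: (p4, p8, p5) → 16.3554
  f6: (p4, p8, p6) → 30.3357
  f7: (p4, p7, p5) → 30.4838
  f8: (p4, p7, p6) → 80.1730
  f9: (p9, p1, p6) → 26.1968
  f10: (p9, p8, p6) → 37.1301
  f11: (p9, p8, p2) → 35.3761
  f12: (p12, p3, p7) → 17.1830
  f13: (p12, p1, p7) → 54.8414
  f14: (p13, p9, p1) → 14.1893
  f15: (p13, p12, p1) → 12.6431
  f16: (p13, p9, p2) → 31.6641
  f17: (p13, p3, p2) → 8.5300
  f18: (p13, p12, p3) → 7.8792
Σ area = 576.738

Check V−E+F: 11 − 27 + 18 = 2.


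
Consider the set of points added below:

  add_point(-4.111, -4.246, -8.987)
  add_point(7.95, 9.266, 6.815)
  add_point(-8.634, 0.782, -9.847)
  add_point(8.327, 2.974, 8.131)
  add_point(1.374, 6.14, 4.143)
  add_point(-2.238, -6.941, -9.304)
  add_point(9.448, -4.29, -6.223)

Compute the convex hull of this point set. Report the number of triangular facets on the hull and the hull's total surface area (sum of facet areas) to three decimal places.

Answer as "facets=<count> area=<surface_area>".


facets=10 area=610.191

Hull vertices (7/7): indices [0, 1, 2, 3, 4, 5, 6].

Per-facet area ½‖(b−a)×(c−a)‖:
  f1: (p1, p6, p2) → 178.7940
  f2: (p3, p1, p6) → 50.1024
  f3: (p5, p6, p2) → 55.4720
  f4: (p5, p3, p6) → 96.5303
  f5: (p4, p1, p2) → 35.8447
  f6: (p4, p3, p1) → 24.0170
  f7: (p4, p5, p3) → 80.1788
  f8: (p0, p5, p2) → 2.8396
  f9: (p0, p4, p2) → 59.5076
  f10: (p0, p4, p5) → 26.9041
Σ area = 610.191

Euler characteristic 7−15+10 = 2 ✓


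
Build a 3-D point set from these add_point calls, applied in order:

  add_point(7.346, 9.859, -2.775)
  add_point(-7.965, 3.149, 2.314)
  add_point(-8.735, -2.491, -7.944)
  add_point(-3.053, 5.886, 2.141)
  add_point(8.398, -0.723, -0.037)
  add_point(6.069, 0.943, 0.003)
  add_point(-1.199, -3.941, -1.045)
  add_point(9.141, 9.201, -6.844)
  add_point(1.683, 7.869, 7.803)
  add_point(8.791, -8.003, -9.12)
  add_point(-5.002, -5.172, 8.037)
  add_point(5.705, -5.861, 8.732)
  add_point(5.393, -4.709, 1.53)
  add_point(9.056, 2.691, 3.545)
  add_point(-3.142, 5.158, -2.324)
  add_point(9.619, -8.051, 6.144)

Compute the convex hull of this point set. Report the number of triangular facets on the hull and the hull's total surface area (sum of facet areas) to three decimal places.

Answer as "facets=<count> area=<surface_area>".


12 of the 16 inputs are extreme points: [0, 1, 2, 3, 7, 8, 9, 10, 11, 13, 14, 15].

Triangle areas on the boundary:
  f1: (p7, p9, p2) → 153.1037
  f2: (p7, p9, p15) → 131.5603
  f3: (p10, p9, p2) → 149.9560
  f4: (p10, p9, p15) → 114.5110
  f5: (p14, p7, p2) → 65.7014
  f6: (p14, p7, p0) → 24.3177
  f7: (p13, p8, p0) → 47.0069
  f8: (p13, p7, p15) → 47.4920
  f9: (p13, p7, p0) → 19.8960
  f10: (p11, p10, p15) → 18.4901
  f11: (p11, p10, p8) → 72.3436
  f12: (p11, p13, p15) → 27.0302
  f13: (p11, p13, p8) → 52.5435
  f14: (p3, p8, p0) → 44.1401
  f15: (p3, p14, p0) → 25.9964
  f16: (p1, p10, p8) → 62.6233
  f17: (p1, p3, p8) → 16.4395
  f18: (p1, p10, p2) → 61.3346
  f19: (p1, p14, p2) → 37.6136
  f20: (p1, p3, p14) → 12.7007
Σ area = 1184.801

Check V−E+F: 12 − 30 + 20 = 2.

facets=20 area=1184.801


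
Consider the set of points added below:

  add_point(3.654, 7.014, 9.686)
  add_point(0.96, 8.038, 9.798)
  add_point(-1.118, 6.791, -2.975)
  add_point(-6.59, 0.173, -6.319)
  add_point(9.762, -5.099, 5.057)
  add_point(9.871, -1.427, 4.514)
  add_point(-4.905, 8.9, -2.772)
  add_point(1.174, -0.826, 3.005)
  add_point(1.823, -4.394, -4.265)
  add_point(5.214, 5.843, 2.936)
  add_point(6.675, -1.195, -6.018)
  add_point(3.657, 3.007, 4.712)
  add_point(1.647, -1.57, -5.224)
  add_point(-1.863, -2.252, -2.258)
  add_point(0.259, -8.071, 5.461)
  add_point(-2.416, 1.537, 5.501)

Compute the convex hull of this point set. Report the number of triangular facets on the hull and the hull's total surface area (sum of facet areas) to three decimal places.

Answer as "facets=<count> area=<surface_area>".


12 of the 16 inputs are extreme points: [0, 1, 2, 3, 4, 5, 6, 8, 9, 10, 14, 15].

Area of each hull facet:
  f1: (p10, p6, p3) → 63.5659
  f2: (p15, p6, p3) → 52.0978
  f3: (p15, p14, p3) → 62.8681
  f4: (p8, p14, p3) → 50.1007
  f5: (p8, p10, p3) → 27.4815
  f6: (p4, p10, p5) → 20.2024
  f7: (p4, p0, p5) → 16.7906
  f8: (p4, p0, p14) → 70.4111
  f9: (p4, p8, p14) → 50.2390
  f10: (p4, p8, p10) → 35.8677
  f11: (p9, p0, p5) → 30.7267
  f12: (p9, p10, p5) → 45.3703
  f13: (p1, p15, p6) → 48.1613
  f14: (p1, p9, p6) → 49.9764
  f15: (p1, p9, p0) → 9.6535
  f16: (p1, p0, p14) → 22.8664
  f17: (p1, p15, p14) → 32.7912
  f18: (p2, p10, p6) → 8.8388
  f19: (p2, p9, p6) → 14.2817
  f20: (p2, p9, p10) → 46.4808
Σ area = 758.772

Euler: V−E+F = 12−30+20 = 2.

facets=20 area=758.772


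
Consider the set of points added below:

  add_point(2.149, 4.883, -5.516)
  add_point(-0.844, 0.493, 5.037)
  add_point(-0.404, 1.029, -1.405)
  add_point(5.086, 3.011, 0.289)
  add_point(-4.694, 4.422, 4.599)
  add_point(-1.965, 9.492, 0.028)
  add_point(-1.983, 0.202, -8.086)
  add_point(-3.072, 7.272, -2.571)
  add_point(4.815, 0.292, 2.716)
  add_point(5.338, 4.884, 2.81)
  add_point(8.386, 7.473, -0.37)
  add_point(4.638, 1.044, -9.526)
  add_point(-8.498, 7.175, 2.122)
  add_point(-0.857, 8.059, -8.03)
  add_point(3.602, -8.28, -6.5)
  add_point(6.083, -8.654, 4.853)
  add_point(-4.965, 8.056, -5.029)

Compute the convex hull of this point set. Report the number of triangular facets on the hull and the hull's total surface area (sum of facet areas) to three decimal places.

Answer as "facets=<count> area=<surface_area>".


facets=20 area=768.853

Hull vertices (12/17): indices [1, 4, 5, 6, 9, 10, 11, 12, 13, 14, 15, 16].

Area of each hull facet:
  f1: (p14, p15, p12) → 120.7038
  f2: (p14, p15, p10) → 94.8816
  f3: (p14, p11, p10) → 55.2768
  f4: (p4, p15, p12) → 22.7436
  f5: (p13, p11, p10) → 49.7653
  f6: (p9, p15, p10) → 29.0062
  f7: (p5, p13, p10) → 42.6869
  f8: (p5, p4, p12) → 18.0369
  f9: (p5, p9, p10) → 23.1650
  f10: (p5, p9, p4) → 32.3558
  f11: (p16, p5, p12) → 21.0281
  f12: (p16, p5, p13) → 15.3303
  f13: (p6, p14, p11) → 32.2737
  f14: (p6, p13, p11) → 26.1797
  f15: (p6, p16, p13) → 20.0659
  f16: (p6, p14, p12) → 59.8660
  f17: (p6, p16, p12) → 33.5320
  f18: (p1, p4, p15) → 5.0092
  f19: (p1, p9, p15) → 45.3191
  f20: (p1, p9, p4) → 21.6267
Σ area = 768.853

Euler: V−E+F = 12−30+20 = 2.


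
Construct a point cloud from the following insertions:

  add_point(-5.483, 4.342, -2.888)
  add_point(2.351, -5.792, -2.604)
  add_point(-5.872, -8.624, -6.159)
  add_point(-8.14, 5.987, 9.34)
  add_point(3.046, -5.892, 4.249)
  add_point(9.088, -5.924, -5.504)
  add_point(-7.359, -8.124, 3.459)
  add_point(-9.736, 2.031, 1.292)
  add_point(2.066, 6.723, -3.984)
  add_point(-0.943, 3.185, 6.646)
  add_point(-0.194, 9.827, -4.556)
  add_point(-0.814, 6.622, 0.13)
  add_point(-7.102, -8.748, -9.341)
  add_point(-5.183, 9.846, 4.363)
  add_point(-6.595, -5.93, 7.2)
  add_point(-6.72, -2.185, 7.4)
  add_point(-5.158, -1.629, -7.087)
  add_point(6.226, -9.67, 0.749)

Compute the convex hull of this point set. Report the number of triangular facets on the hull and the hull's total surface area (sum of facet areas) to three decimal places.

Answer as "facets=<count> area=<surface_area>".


facets=24 area=1017.847

Points on the hull: [0, 3, 4, 5, 6, 7, 8, 9, 10, 12, 13, 14, 16, 17] (14 of 18).

Triangle areas on the boundary:
  f1: (p10, p13, p7) → 48.7474
  f2: (p12, p10, p5) → 145.7898
  f3: (p12, p6, p7) → 67.4729
  f4: (p12, p17, p5) → 63.9960
  f5: (p12, p6, p17) → 87.1609
  f6: (p8, p10, p5) → 7.8172
  f7: (p8, p10, p13) → 19.5896
  f8: (p3, p13, p7) → 30.0556
  f9: (p3, p6, p7) → 47.5805
  f10: (p0, p10, p7) → 13.3463
  f11: (p0, p12, p7) → 46.6782
  f12: (p9, p3, p13) → 25.8290
  f13: (p9, p8, p5) → 84.2829
  f14: (p9, p8, p13) → 44.3308
  f15: (p14, p6, p17) → 30.6503
  f16: (p14, p3, p6) → 21.2250
  f17: (p16, p12, p10) → 8.2306
  f18: (p16, p0, p10) → 25.8406
  f19: (p16, p0, p12) → 11.6513
  f20: (p4, p14, p17) → 22.6725
  f21: (p4, p17, p5) → 22.1542
  f22: (p4, p9, p5) → 53.4178
  f23: (p4, p9, p3) → 28.6755
  f24: (p4, p14, p3) → 60.6514
Σ area = 1017.847

Euler: V−E+F = 14−36+24 = 2.


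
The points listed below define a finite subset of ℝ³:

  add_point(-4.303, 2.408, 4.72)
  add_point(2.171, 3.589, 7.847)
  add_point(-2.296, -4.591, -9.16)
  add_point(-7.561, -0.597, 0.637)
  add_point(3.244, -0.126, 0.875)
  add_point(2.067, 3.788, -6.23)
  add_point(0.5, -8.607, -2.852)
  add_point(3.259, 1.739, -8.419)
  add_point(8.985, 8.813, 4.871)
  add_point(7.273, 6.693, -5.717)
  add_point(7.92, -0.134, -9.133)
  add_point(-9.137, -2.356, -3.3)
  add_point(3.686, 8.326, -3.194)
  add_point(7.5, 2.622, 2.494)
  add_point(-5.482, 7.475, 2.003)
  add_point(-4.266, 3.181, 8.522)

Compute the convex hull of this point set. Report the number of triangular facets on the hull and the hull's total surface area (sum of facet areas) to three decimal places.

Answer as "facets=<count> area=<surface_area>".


14 of the 16 inputs are extreme points: [1, 2, 3, 5, 6, 7, 8, 9, 10, 11, 12, 13, 14, 15].

Facet areas (half cross-product norm):
  f1: (p14, p15, p8) → 56.4695
  f2: (p3, p6, p11) → 26.2198
  f3: (p3, p15, p6) → 53.2986
  f4: (p3, p14, p11) → 15.6648
  f5: (p3, p14, p15) → 31.2787
  f6: (p1, p15, p8) → 17.0937
  f7: (p1, p15, p6) → 52.7136
  f8: (p2, p6, p11) → 36.7810
  f9: (p2, p10, p6) → 44.1610
  f10: (p13, p10, p8) → 34.1310
  f11: (p13, p10, p6) → 72.4340
  f12: (p13, p1, p8) → 25.3058
  f13: (p13, p1, p6) → 54.3270
  f14: (p9, p10, p8) → 33.7724
  f15: (p12, p14, p8) → 50.9564
  f16: (p12, p9, p8) → 22.5828
  f17: (p7, p12, p9) → 16.2011
  f18: (p7, p2, p10) → 20.3566
  f19: (p7, p9, p10) → 17.1627
  f20: (p7, p2, p11) → 37.9994
  f21: (p5, p12, p14) → 30.0701
  f22: (p5, p7, p12) → 5.9424
  f23: (p5, p14, p11) → 63.9829
  f24: (p5, p7, p11) → 20.8430
Σ area = 839.748

Euler: V−E+F = 14−36+24 = 2.

facets=24 area=839.748


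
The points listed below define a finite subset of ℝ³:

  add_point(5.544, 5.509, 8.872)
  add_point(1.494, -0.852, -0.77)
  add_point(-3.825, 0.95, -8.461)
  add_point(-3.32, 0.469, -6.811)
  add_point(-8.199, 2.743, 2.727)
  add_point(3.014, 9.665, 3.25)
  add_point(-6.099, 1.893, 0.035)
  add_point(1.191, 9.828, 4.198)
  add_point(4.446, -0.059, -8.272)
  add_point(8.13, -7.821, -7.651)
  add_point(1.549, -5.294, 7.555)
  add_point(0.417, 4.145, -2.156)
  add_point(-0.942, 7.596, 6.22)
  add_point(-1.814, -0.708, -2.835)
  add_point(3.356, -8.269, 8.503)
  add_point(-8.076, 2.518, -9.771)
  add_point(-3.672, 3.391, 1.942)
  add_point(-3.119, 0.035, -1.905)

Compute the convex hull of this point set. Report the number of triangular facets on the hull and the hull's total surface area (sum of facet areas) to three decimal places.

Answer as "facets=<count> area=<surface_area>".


facets=14 area=906.345

9 of the 18 inputs are extreme points: [0, 4, 5, 7, 8, 9, 12, 14, 15].

Triangle areas on the boundary:
  f1: (p15, p7, p4) → 73.4952
  f2: (p15, p14, p4) → 100.4535
  f3: (p15, p14, p9) → 161.8025
  f4: (p0, p14, p9) → 117.4589
  f5: (p8, p15, p9) → 44.1515
  f6: (p12, p14, p4) → 75.6927
  f7: (p12, p0, p14) → 50.5632
  f8: (p12, p7, p4) → 14.4373
  f9: (p12, p0, p7) → 13.3560
  f10: (p5, p15, p7) → 18.8074
  f11: (p5, p8, p15) → 96.6196
  f12: (p5, p0, p7) → 7.6626
  f13: (p5, p0, p9) → 77.9847
  f14: (p5, p8, p9) → 53.8598
Σ area = 906.345

Euler: V−E+F = 9−21+14 = 2.


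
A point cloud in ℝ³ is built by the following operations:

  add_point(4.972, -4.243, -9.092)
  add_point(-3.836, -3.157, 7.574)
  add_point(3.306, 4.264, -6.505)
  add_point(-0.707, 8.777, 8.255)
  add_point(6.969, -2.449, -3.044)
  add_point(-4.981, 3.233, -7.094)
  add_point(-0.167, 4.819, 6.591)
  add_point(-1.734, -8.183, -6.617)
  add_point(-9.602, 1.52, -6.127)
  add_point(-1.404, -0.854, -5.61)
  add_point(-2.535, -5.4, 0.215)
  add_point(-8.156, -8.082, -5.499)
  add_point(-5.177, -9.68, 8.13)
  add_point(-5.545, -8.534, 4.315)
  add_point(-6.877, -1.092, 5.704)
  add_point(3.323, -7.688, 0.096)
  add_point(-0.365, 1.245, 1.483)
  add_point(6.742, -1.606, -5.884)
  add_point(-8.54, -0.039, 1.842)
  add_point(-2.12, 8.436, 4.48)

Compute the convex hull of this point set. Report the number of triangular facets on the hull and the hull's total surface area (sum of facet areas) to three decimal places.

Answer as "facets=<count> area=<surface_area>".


14 of the 20 inputs are extreme points: [0, 2, 3, 4, 5, 7, 8, 11, 12, 14, 15, 17, 18, 19].

Triangle areas on the boundary:
  f1: (p14, p3, p12) → 42.0787
  f2: (p11, p7, p12) → 45.7276
  f3: (p15, p7, p12) → 49.6952
  f4: (p15, p3, p4) → 62.8421
  f5: (p15, p3, p12) → 106.4509
  f6: (p19, p2, p3) → 19.3677
  f7: (p5, p19, p8) → 32.2040
  f8: (p5, p19, p2) → 51.4080
  f9: (p17, p3, p4) → 24.1016
  f10: (p17, p2, p3) → 52.1920
  f11: (p18, p14, p12) → 16.5798
  f12: (p18, p11, p12) → 63.2558
  f13: (p18, p11, p8) → 38.3638
  f14: (p18, p14, p3) → 25.3629
  f15: (p18, p19, p8) → 44.2541
  f16: (p18, p19, p3) → 19.2559
  f17: (p0, p15, p7) → 32.9837
  f18: (p0, p17, p2) → 14.9647
  f19: (p0, p15, p4) → 23.5062
  f20: (p0, p17, p4) → 5.6293
  f21: (p0, p5, p2) → 37.8258
  f22: (p0, p5, p8) → 26.3428
  f23: (p0, p11, p8) → 68.0635
  f24: (p0, p11, p7) → 13.8486
Σ area = 916.305

Euler characteristic 14−36+24 = 2 ✓

facets=24 area=916.305


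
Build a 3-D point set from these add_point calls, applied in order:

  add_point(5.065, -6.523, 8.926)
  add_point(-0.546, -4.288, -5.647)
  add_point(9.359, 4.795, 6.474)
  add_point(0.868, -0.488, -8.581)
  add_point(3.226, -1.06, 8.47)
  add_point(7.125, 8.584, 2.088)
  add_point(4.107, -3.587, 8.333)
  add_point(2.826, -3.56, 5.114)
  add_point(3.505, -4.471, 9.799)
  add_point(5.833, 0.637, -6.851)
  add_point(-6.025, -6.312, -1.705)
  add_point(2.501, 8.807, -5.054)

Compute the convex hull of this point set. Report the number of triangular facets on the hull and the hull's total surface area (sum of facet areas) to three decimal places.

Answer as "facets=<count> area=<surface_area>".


facets=16 area=646.704

Extreme-point indices: [0, 1, 2, 3, 4, 5, 8, 9, 10, 11] — 10 of 12 on the boundary.

Triangle areas on the boundary:
  f1: (p3, p11, p10) → 53.3205
  f2: (p4, p11, p10) → 114.3342
  f3: (p1, p3, p10) → 11.3415
  f4: (p1, p0, p10) → 53.3423
  f5: (p9, p0, p2) → 87.6753
  f6: (p9, p3, p11) → 24.1143
  f7: (p9, p1, p3) → 13.0905
  f8: (p9, p1, p0) → 64.1688
  f9: (p5, p4, p2) → 25.6446
  f10: (p5, p4, p11) → 49.7665
  f11: (p5, p9, p2) → 36.8807
  f12: (p5, p9, p11) → 38.2560
  f13: (p8, p0, p10) → 20.4747
  f14: (p8, p4, p10) → 27.0072
  f15: (p8, p0, p2) → 15.1896
  f16: (p8, p4, p2) → 12.0977
Σ area = 646.704

Check V−E+F: 10 − 24 + 16 = 2.


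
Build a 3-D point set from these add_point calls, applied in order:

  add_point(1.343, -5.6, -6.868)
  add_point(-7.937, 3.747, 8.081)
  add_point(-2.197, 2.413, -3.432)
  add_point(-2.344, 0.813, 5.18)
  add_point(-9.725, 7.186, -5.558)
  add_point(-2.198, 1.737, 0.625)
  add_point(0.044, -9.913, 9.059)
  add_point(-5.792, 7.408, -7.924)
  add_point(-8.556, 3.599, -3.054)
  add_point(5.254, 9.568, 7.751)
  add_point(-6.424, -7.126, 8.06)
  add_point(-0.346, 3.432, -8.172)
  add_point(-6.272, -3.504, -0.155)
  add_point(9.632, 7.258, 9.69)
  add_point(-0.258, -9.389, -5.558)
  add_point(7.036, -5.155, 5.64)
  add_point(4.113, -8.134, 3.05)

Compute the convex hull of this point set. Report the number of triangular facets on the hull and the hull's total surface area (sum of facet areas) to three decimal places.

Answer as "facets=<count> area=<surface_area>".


13 of the 17 inputs are extreme points: [0, 1, 4, 6, 7, 9, 10, 11, 12, 13, 14, 15, 16].

Facet areas (half cross-product norm):
  f1: (p1, p6, p13) → 134.6255
  f2: (p14, p7, p4) → 40.5208
  f3: (p9, p1, p4) → 102.2445
  f4: (p9, p1, p13) → 31.5118
  f5: (p9, p7, p4) → 44.2053
  f6: (p9, p11, p13) → 43.0620
  f7: (p9, p7, p11) → 60.5823
  f8: (p12, p14, p4) → 56.0572
  f9: (p0, p7, p11) → 21.8839
  f10: (p0, p14, p7) → 25.4090
  f11: (p0, p11, p13) → 96.5462
  f12: (p16, p14, p6) → 32.7341
  f13: (p10, p14, p6) → 51.2471
  f14: (p10, p12, p14) → 43.2639
  f15: (p10, p1, p6) → 33.5130
  f16: (p10, p1, p4) → 75.2388
  f17: (p10, p12, p4) → 37.7806
  f18: (p15, p0, p14) → 29.5469
  f19: (p15, p16, p14) → 13.9684
  f20: (p15, p0, p13) → 84.3658
  f21: (p15, p6, p13) → 51.7995
  f22: (p15, p16, p6) → 18.3325
Σ area = 1128.439

Euler characteristic 13−33+22 = 2 ✓

facets=22 area=1128.439


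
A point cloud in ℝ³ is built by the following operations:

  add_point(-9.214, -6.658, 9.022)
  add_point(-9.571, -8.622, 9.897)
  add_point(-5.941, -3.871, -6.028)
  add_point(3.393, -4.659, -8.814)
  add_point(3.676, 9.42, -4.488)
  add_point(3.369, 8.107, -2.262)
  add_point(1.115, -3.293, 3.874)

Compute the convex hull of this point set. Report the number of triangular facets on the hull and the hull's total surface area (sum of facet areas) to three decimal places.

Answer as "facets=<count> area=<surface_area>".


Points on the hull: [0, 1, 2, 3, 4, 5, 6] (7 of 7).

Area of each hull facet:
  f1: (p2, p3, p1) → 74.3036
  f2: (p2, p0, p1) → 13.8860
  f3: (p2, p3, p4) → 71.2489
  f4: (p2, p0, p4) → 126.9440
  f5: (p6, p3, p1) → 73.0026
  f6: (p6, p0, p1) → 10.8100
  f7: (p5, p3, p4) → 18.6408
  f8: (p5, p6, p3) → 78.2212
  f9: (p5, p0, p4) → 16.3711
  f10: (p5, p6, p0) → 63.7656
Σ area = 547.194

Check V−E+F: 7 − 15 + 10 = 2.

facets=10 area=547.194


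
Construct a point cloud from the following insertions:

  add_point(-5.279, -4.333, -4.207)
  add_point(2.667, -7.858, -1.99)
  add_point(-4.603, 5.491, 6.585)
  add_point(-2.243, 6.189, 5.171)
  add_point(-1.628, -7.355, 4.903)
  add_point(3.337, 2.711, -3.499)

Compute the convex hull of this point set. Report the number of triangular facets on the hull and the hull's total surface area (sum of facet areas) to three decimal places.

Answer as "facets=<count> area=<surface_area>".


Points on the hull: [0, 1, 2, 3, 4, 5] (6 of 6).

Facet areas (half cross-product norm):
  f1: (p1, p5, p0) → 44.6228
  f2: (p4, p1, p0) → 35.0131
  f3: (p4, p2, p0) → 66.0552
  f4: (p4, p1, p5) → 43.3399
  f5: (p3, p5, p0) → 60.0410
  f6: (p3, p2, p0) → 20.4520
  f7: (p3, p4, p5) → 68.8814
  f8: (p3, p4, p2) → 18.8636
Σ area = 357.269

Euler: V−E+F = 6−12+8 = 2.

facets=8 area=357.269


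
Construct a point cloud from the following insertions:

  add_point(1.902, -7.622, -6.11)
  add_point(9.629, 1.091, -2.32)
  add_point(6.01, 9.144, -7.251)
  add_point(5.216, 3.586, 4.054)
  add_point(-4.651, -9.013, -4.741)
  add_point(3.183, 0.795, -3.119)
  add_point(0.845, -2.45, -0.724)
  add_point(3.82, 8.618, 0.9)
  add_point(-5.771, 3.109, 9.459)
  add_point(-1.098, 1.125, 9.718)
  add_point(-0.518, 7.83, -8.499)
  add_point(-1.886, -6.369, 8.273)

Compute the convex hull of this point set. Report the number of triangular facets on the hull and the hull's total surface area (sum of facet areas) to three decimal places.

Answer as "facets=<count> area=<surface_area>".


facets=16 area=842.360

Points on the hull: [0, 1, 2, 3, 4, 7, 8, 9, 10, 11] (10 of 12).

Per-facet area ½‖(b−a)×(c−a)‖:
  f1: (p10, p4, p8) → 148.9903
  f2: (p11, p4, p8) → 68.3373
  f3: (p7, p10, p8) → 70.5175
  f4: (p0, p11, p1) → 89.5936
  f5: (p0, p11, p4) → 46.3312
  f6: (p0, p10, p4) → 53.9067
  f7: (p2, p7, p1) → 38.6669
  f8: (p2, p7, p10) → 28.5443
  f9: (p2, p0, p1) → 60.7972
  f10: (p2, p0, p10) → 53.5898
  f11: (p9, p11, p8) → 18.7370
  f12: (p9, p7, p8) → 31.8239
  f13: (p3, p7, p1) → 24.8325
  f14: (p3, p9, p7) → 24.7170
  f15: (p3, p11, p1) → 49.9600
  f16: (p3, p9, p11) → 33.0150
Σ area = 842.360

Check V−E+F: 10 − 24 + 16 = 2.


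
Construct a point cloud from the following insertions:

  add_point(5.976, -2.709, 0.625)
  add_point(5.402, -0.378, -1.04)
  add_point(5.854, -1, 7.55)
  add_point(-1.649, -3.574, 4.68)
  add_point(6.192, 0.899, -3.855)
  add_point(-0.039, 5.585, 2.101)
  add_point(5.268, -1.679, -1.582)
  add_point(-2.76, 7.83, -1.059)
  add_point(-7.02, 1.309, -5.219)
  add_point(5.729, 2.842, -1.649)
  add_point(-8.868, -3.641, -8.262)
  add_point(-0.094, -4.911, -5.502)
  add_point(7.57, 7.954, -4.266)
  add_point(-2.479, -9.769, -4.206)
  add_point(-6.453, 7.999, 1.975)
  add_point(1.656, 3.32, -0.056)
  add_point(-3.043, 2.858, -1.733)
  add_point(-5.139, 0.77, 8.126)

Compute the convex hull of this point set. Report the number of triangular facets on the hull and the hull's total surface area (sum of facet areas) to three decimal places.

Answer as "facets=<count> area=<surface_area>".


Points on the hull: [0, 2, 3, 4, 5, 7, 8, 10, 11, 12, 13, 14, 17] (13 of 18).

Triangle areas on the boundary:
  f1: (p17, p13, p10) → 78.4657
  f2: (p11, p12, p10) → 64.2541
  f3: (p11, p13, p10) → 25.2234
  f4: (p14, p17, p10) → 74.6230
  f5: (p14, p2, p17) → 52.0880
  f6: (p0, p2, p12) → 41.4791
  f7: (p0, p2, p13) → 36.6849
  f8: (p3, p17, p13) → 22.8109
  f9: (p3, p2, p13) → 39.1329
  f10: (p3, p2, p17) → 27.5150
  f11: (p7, p14, p12) → 9.8217
  f12: (p5, p2, p12) → 52.8788
  f13: (p5, p14, p12) → 27.8414
  f14: (p5, p14, p2) → 22.9489
  f15: (p8, p12, p10) → 37.5868
  f16: (p8, p7, p12) → 45.0927
  f17: (p8, p14, p10) → 10.6983
  f18: (p8, p7, p14) → 21.0917
  f19: (p4, p0, p13) → 34.5021
  f20: (p4, p11, p13) → 12.8962
  f21: (p4, p0, p12) → 15.4624
  f22: (p4, p11, p12) → 19.6244
Σ area = 772.723

Check V−E+F: 13 − 33 + 22 = 2.

facets=22 area=772.723


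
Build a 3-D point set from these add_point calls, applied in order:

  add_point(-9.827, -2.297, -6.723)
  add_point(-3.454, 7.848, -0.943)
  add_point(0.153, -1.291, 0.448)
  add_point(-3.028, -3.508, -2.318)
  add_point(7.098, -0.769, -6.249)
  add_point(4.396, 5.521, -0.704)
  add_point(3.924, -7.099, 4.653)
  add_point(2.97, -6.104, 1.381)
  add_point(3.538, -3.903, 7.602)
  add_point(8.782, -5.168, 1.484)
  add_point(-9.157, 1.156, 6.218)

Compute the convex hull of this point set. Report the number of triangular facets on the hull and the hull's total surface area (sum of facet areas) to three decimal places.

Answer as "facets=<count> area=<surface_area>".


facets=14 area=684.326

Hull vertices (9/11): indices [0, 1, 4, 5, 6, 7, 8, 9, 10].

Per-facet area ½‖(b−a)×(c−a)‖:
  f1: (p10, p1, p0) → 68.5625
  f2: (p4, p1, p0) → 93.8581
  f3: (p6, p8, p9) → 13.1035
  f4: (p6, p10, p0) → 102.3102
  f5: (p6, p10, p8) → 28.7555
  f6: (p5, p4, p9) → 39.5269
  f7: (p5, p4, p1) → 31.6842
  f8: (p5, p8, p9) → 46.5414
  f9: (p5, p10, p1) → 44.3624
  f10: (p5, p10, p8) → 83.0372
  f11: (p7, p6, p0) → 17.8024
  f12: (p7, p6, p9) → 10.1550
  f13: (p7, p4, p0) → 78.1679
  f14: (p7, p4, p9) → 26.4591
Σ area = 684.326

Check V−E+F: 9 − 21 + 14 = 2.


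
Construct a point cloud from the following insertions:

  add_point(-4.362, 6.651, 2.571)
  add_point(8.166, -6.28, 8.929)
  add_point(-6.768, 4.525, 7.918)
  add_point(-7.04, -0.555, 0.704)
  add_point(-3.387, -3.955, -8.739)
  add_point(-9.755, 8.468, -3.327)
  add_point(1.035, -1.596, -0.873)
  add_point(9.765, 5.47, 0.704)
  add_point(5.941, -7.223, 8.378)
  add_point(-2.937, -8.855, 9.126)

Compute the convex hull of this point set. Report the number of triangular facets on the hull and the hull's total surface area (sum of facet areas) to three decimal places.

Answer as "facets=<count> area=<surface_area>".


facets=14 area=903.049

9 of the 10 inputs are extreme points: [0, 1, 2, 3, 4, 5, 7, 8, 9].

Triangle areas on the boundary:
  f1: (p4, p7, p5) → 133.7431
  f2: (p3, p4, p5) → 54.7161
  f3: (p3, p4, p9) → 64.3256
  f4: (p3, p2, p5) → 44.5195
  f5: (p3, p2, p9) → 54.3564
  f6: (p8, p4, p9) → 83.4704
  f7: (p0, p7, p5) → 47.9620
  f8: (p0, p2, p5) → 22.9680
  f9: (p0, p2, p7) → 39.4777
  f10: (p1, p2, p9) → 79.5279
  f11: (p1, p8, p9) → 4.1241
  f12: (p1, p2, p7) → 121.0046
  f13: (p1, p4, p7) → 132.4485
  f14: (p1, p8, p4) → 20.4052
Σ area = 903.049

Euler characteristic 9−21+14 = 2 ✓


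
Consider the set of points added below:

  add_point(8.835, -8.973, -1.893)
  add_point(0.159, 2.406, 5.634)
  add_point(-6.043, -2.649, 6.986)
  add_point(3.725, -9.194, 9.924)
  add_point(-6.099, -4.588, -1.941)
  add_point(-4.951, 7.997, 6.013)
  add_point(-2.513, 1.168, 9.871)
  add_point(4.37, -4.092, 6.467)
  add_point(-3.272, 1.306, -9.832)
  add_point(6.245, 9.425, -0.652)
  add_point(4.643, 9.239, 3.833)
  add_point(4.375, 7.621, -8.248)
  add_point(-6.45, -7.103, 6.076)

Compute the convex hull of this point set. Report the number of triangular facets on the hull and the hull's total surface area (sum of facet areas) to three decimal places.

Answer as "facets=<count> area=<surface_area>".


facets=18 area=1032.095

Hull vertices (11/13): indices [0, 2, 3, 4, 5, 6, 8, 9, 10, 11, 12].

Triangle areas on the boundary:
  f1: (p3, p0, p12) → 71.2546
  f2: (p4, p0, p12) → 65.3727
  f3: (p4, p8, p0) → 79.3422
  f4: (p11, p9, p0) → 72.3194
  f5: (p11, p8, p0) → 86.8612
  f6: (p5, p4, p8) → 76.1519
  f7: (p5, p11, p9) → 50.8384
  f8: (p5, p11, p8) → 82.3892
  f9: (p10, p9, p0) → 44.2631
  f10: (p10, p3, p0) → 118.4350
  f11: (p10, p5, p9) → 19.9366
  f12: (p2, p4, p12) → 19.0843
  f13: (p2, p5, p4) → 48.7149
  f14: (p6, p10, p3) → 72.1251
  f15: (p6, p10, p5) → 40.5959
  f16: (p6, p2, p5) → 24.2126
  f17: (p6, p3, p12) → 51.6417
  f18: (p6, p2, p12) → 8.5562
Σ area = 1032.095

Check V−E+F: 11 − 27 + 18 = 2.


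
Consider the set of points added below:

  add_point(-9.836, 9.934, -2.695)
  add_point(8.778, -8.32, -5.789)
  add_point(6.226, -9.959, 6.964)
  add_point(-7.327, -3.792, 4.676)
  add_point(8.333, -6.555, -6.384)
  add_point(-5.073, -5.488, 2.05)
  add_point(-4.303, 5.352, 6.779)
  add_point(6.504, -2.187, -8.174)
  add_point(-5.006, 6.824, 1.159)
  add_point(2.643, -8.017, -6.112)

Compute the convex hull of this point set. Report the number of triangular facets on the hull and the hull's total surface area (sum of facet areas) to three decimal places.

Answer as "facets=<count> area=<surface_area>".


Hull vertices (10/10): indices [0, 1, 2, 3, 4, 5, 6, 7, 8, 9].

Per-facet area ½‖(b−a)×(c−a)‖:
  f1: (p6, p7, p2) → 146.5338
  f2: (p4, p2, p1) → 11.6495
  f3: (p4, p7, p1) → 0.7157
  f4: (p4, p7, p2) → 30.6530
  f5: (p9, p2, p1) → 39.9358
  f6: (p9, p5, p2) → 69.5779
  f7: (p9, p7, p1) → 19.7425
  f8: (p9, p7, p0) → 76.7795
  f9: (p9, p5, p0) → 95.0608
  f10: (p8, p7, p0) → 55.0532
  f11: (p8, p6, p0) → 13.7902
  f12: (p8, p6, p7) → 48.3050
  f13: (p3, p5, p2) → 23.1619
  f14: (p3, p6, p2) → 74.0655
  f15: (p3, p5, p0) → 30.0293
  f16: (p3, p6, p0) → 58.5457
Σ area = 793.600

Euler characteristic 10−24+16 = 2 ✓

facets=16 area=793.600


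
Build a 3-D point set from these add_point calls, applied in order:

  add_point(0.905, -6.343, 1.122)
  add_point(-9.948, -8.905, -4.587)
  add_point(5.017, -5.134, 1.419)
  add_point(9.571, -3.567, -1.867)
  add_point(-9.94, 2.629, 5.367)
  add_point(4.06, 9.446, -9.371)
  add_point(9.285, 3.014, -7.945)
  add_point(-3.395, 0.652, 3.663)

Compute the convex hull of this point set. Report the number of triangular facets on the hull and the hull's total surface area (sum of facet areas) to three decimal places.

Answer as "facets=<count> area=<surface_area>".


Points on the hull: [0, 1, 2, 3, 4, 5, 6, 7] (8 of 8).

Triangle areas on the boundary:
  f1: (p4, p5, p1) → 159.7497
  f2: (p0, p3, p1) → 42.7938
  f3: (p0, p4, p1) → 85.0780
  f4: (p6, p3, p1) → 91.2693
  f5: (p6, p5, p1) → 95.6994
  f6: (p6, p5, p3) → 27.0402
  f7: (p2, p0, p3) → 7.7707
  f8: (p2, p0, p4) → 27.0834
  f9: (p7, p2, p3) → 24.3609
  f10: (p7, p2, p4) → 10.9615
  f11: (p7, p5, p3) → 109.8025
  f12: (p7, p4, p5) → 55.1335
Σ area = 736.743

Euler characteristic 8−18+12 = 2 ✓

facets=12 area=736.743


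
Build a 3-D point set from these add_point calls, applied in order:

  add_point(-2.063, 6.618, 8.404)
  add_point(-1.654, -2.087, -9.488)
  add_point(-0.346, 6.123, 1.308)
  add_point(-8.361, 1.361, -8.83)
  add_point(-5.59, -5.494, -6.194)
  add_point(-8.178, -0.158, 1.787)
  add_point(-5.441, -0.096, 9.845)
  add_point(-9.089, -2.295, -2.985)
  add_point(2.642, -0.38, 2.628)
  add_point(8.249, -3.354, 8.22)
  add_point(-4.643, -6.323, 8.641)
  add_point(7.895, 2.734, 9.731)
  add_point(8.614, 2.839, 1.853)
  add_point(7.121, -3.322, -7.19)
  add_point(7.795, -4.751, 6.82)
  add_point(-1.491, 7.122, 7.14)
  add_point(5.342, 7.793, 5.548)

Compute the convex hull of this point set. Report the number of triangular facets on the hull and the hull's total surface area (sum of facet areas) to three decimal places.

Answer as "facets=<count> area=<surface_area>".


Hull vertices (16/17): indices [0, 1, 2, 3, 4, 5, 6, 7, 9, 10, 11, 12, 13, 14, 15, 16].

Per-facet area ½‖(b−a)×(c−a)‖:
  f1: (p13, p16, p12) → 24.8856
  f2: (p13, p3, p16) → 135.0285
  f3: (p9, p13, p12) → 48.1710
  f4: (p9, p13, p14) → 11.1495
  f5: (p9, p14, p10) → 12.5781
  f6: (p15, p0, p16) → 4.1552
  f7: (p15, p0, p3) → 11.7533
  f8: (p4, p3, p7) → 19.2537
  f9: (p4, p10, p7) → 37.1850
  f10: (p4, p14, p10) → 93.9430
  f11: (p4, p13, p14) → 91.0756
  f12: (p5, p10, p7) → 23.6019
  f13: (p5, p6, p10) → 26.9120
  f14: (p5, p3, p7) → 15.6269
  f15: (p5, p0, p3) → 52.1842
  f16: (p5, p6, p0) → 32.5494
  f17: (p11, p6, p0) → 41.1161
  f18: (p11, p0, p16) → 28.2505
  f19: (p11, p9, p10) → 41.0779
  f20: (p11, p6, p10) → 43.4402
  f21: (p11, p16, p12) → 22.9313
  f22: (p11, p9, p12) → 24.1760
  f23: (p2, p3, p16) → 13.7764
  f24: (p2, p15, p16) → 19.5834
  f25: (p2, p15, p3) → 31.2145
  f26: (p1, p13, p3) → 15.8746
  f27: (p1, p4, p3) → 21.7479
  f28: (p1, p4, p13) → 25.7993
Σ area = 969.041

Euler: V−E+F = 16−42+28 = 2.

facets=28 area=969.041


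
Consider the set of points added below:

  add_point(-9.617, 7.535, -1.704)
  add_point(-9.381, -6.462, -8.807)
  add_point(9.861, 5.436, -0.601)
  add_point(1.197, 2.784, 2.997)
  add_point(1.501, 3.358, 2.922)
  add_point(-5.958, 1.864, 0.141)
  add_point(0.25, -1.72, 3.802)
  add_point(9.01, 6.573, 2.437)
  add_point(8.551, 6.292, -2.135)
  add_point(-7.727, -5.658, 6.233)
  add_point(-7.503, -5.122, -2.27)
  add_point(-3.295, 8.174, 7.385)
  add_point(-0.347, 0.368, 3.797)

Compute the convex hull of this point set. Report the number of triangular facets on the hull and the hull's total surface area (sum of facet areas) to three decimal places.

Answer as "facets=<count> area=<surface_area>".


facets=12 area=766.754

Hull vertices (8/13): indices [0, 1, 2, 6, 7, 8, 9, 11].

Area of each hull facet:
  f1: (p9, p1, p0) → 103.3483
  f2: (p9, p11, p0) → 77.2483
  f3: (p8, p1, p0) → 142.4367
  f4: (p8, p1, p2) → 22.4654
  f5: (p8, p11, p0) → 84.6690
  f6: (p6, p1, p2) → 99.5640
  f7: (p6, p9, p1) → 69.1339
  f8: (p7, p8, p2) → 3.4420
  f9: (p7, p8, p11) → 29.4892
  f10: (p7, p6, p2) → 20.3268
  f11: (p7, p9, p11) → 96.4020
  f12: (p7, p6, p9) → 18.2279
Σ area = 766.754

Check V−E+F: 8 − 18 + 12 = 2.


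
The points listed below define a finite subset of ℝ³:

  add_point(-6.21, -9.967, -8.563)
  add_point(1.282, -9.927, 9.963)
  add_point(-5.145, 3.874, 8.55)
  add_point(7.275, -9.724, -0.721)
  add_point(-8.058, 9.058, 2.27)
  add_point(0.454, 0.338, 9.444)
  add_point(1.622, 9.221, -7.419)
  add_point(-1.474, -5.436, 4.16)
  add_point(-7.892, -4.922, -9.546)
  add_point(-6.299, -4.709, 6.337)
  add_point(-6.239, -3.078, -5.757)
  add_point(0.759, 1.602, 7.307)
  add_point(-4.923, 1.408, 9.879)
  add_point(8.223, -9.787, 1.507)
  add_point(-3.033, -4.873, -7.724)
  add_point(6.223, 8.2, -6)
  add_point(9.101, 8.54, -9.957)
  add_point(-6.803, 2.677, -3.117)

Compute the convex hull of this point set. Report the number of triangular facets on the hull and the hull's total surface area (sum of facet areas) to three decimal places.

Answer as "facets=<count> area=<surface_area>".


Extreme-point indices: [0, 1, 2, 3, 4, 5, 6, 8, 9, 12, 13, 15, 16] — 13 of 18 on the boundary.

Facet areas (half cross-product norm):
  f1: (p13, p1, p0) → 95.9826
  f2: (p8, p0, p16) → 55.1629
  f3: (p5, p13, p16) → 156.5432
  f4: (p5, p13, p1) → 56.4075
  f5: (p9, p1, p0) → 77.0669
  f6: (p9, p8, p4) → 110.8494
  f7: (p9, p8, p0) → 42.3005
  f8: (p3, p0, p16) → 158.8129
  f9: (p3, p13, p16) → 22.7875
  f10: (p3, p13, p0) → 11.3299
  f11: (p6, p16, p4) → 24.5165
  f12: (p6, p8, p4) → 111.7033
  f13: (p6, p8, p16) → 62.0322
  f14: (p15, p16, p4) → 17.0444
  f15: (p15, p5, p16) → 19.7684
  f16: (p12, p5, p1) → 27.3157
  f17: (p12, p9, p1) → 35.3529
  f18: (p12, p9, p4) → 39.7039
  f19: (p2, p12, p4) → 5.3953
  f20: (p2, p12, p5) → 7.5541
  f21: (p2, p15, p4) → 71.3982
  f22: (p2, p15, p5) → 60.8472
Σ area = 1269.876

Euler characteristic 13−33+22 = 2 ✓

facets=22 area=1269.876


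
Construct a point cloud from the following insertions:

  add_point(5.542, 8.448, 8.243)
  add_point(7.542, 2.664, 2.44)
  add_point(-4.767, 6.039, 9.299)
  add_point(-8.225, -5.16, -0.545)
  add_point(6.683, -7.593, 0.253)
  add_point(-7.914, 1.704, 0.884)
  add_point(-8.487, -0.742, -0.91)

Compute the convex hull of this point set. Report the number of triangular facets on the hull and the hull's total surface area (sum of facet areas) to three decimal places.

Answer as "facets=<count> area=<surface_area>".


facets=10 area=523.743

Extreme-point indices: [0, 1, 2, 3, 4, 5, 6] — 7 of 7 on the boundary.

Triangle areas on the boundary:
  f1: (p4, p1, p6) → 83.4216
  f2: (p3, p4, p6) → 32.7444
  f3: (p3, p2, p4) → 114.6408
  f4: (p0, p4, p1) → 27.0828
  f5: (p0, p2, p4) → 95.0788
  f6: (p5, p0, p2) → 50.2687
  f7: (p5, p3, p6) → 4.6878
  f8: (p5, p3, p2) → 27.7162
  f9: (p5, p1, p6) → 22.9809
  f10: (p5, p0, p1) → 65.1212
Σ area = 523.743

Check V−E+F: 7 − 15 + 10 = 2.


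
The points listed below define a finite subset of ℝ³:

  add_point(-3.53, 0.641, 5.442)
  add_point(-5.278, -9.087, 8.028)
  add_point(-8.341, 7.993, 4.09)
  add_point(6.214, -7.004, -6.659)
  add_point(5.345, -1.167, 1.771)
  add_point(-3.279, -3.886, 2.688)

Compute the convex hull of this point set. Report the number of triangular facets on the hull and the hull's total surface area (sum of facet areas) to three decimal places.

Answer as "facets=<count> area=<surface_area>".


Points on the hull: [0, 1, 2, 3, 4, 5] (6 of 6).

Facet areas (half cross-product norm):
  f1: (p0, p1, p2) → 30.8705
  f2: (p4, p3, p2) → 74.2945
  f3: (p4, p0, p2) → 35.1570
  f4: (p4, p1, p3) → 74.9822
  f5: (p4, p0, p1) → 49.7847
  f6: (p5, p3, p2) → 74.0590
  f7: (p5, p1, p2) → 44.9903
  f8: (p5, p1, p3) → 45.7600
Σ area = 429.898

Check V−E+F: 6 − 12 + 8 = 2.

facets=8 area=429.898


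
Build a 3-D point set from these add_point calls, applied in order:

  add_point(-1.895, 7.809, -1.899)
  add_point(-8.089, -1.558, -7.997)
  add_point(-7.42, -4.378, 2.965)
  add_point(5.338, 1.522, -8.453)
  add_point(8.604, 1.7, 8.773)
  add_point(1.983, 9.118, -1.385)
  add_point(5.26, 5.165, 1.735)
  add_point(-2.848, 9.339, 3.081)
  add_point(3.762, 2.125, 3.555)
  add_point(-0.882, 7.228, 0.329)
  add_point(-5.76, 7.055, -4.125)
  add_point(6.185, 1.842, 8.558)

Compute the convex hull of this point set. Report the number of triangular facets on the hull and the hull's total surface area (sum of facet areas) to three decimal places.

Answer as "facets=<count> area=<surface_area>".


Extreme-point indices: [1, 2, 3, 4, 5, 6, 7, 10, 11] — 9 of 12 on the boundary.

Triangle areas on the boundary:
  f1: (p2, p3, p1) → 78.1066
  f2: (p2, p3, p4) → 138.8485
  f3: (p10, p3, p1) → 60.8939
  f4: (p10, p2, p1) → 54.2533
  f5: (p10, p2, p7) → 53.9713
  f6: (p6, p3, p4) → 35.5460
  f7: (p11, p7, p4) → 10.1556
  f8: (p11, p2, p4) → 10.0654
  f9: (p11, p2, p7) → 88.5619
  f10: (p5, p10, p7) → 24.9847
  f11: (p5, p10, p3) → 45.9511
  f12: (p5, p6, p3) → 31.3561
  f13: (p5, p7, p4) → 46.4152
  f14: (p5, p6, p4) → 10.6343
Σ area = 689.744

Euler characteristic 9−21+14 = 2 ✓

facets=14 area=689.744


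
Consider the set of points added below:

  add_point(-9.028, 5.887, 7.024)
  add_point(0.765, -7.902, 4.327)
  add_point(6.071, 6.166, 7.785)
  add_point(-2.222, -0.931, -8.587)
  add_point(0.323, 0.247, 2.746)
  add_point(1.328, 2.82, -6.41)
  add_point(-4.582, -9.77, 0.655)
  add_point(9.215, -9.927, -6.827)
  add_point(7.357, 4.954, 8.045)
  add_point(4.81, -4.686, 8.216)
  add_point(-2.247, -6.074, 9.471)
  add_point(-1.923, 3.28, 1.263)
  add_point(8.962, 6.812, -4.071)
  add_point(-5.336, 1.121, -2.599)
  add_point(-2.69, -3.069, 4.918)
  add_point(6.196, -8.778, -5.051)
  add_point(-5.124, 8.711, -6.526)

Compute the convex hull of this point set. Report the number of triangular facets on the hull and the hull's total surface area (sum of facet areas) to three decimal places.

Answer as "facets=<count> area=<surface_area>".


facets=20 area=1169.445

Hull vertices (12/17): indices [0, 1, 2, 3, 6, 7, 8, 9, 10, 12, 13, 16].

Area of each hull facet:
  f1: (p6, p3, p7) → 88.8796
  f2: (p6, p3, p16) → 59.8845
  f3: (p2, p16, p0) → 105.8817
  f4: (p12, p8, p7) → 104.8620
  f5: (p12, p3, p7) → 99.6867
  f6: (p12, p3, p16) → 69.0071
  f7: (p12, p2, p16) → 87.9802
  f8: (p12, p2, p8) → 10.9136
  f9: (p9, p8, p7) → 80.3366
  f10: (p13, p16, p0) → 48.5207
  f11: (p13, p6, p0) → 63.6144
  f12: (p13, p6, p16) → 10.0549
  f13: (p1, p6, p7) → 47.7195
  f14: (p1, p9, p7) → 45.0428
  f15: (p10, p1, p6) → 20.8137
  f16: (p10, p1, p9) → 18.9630
  f17: (p10, p6, p0) → 68.6292
  f18: (p10, p9, p8) → 32.8030
  f19: (p10, p2, p0) → 92.7485
  f20: (p10, p2, p8) → 13.1037
Σ area = 1169.445

Check V−E+F: 12 − 30 + 20 = 2.


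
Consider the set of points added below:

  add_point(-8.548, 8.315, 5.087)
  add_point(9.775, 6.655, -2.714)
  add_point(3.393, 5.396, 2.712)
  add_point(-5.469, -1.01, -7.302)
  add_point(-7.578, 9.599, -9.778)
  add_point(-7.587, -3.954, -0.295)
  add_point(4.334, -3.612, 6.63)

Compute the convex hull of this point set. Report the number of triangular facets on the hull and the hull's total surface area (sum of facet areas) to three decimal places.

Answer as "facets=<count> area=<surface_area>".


Extreme-point indices: [0, 1, 2, 3, 4, 5, 6] — 7 of 7 on the boundary.

Triangle areas on the boundary:
  f1: (p4, p1, p0) → 134.1238
  f2: (p4, p5, p0) → 94.9804
  f3: (p6, p5, p0) → 91.3944
  f4: (p3, p4, p1) → 96.1889
  f5: (p3, p4, p5) → 37.8113
  f6: (p3, p6, p1) → 117.5798
  f7: (p3, p6, p5) → 53.2523
  f8: (p2, p1, p0) → 31.4297
  f9: (p2, p6, p0) → 60.1406
  f10: (p2, p6, p1) → 39.6245
Σ area = 756.526

Euler: V−E+F = 7−15+10 = 2.

facets=10 area=756.526
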